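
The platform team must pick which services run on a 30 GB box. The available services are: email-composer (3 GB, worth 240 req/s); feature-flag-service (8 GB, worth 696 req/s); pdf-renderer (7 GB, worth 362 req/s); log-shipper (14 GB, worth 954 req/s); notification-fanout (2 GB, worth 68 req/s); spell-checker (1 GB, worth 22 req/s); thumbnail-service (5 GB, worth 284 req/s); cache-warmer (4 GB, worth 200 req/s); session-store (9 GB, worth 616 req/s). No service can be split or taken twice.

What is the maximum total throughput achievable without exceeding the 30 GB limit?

Taking the top-ratio services first gives email-composer + feature-flag-service + spell-checker + thumbnail-service + cache-warmer + session-store for 2058 (30 GB).
Replace spell-checker and cache-warmer and session-store with log-shipper: the trade gains 116 net, giving 2174 at 30 GB.
Next best is email-composer + feature-flag-service + log-shipper + spell-checker + cache-warmer at 2112 (30 GB) — short by 62.

2174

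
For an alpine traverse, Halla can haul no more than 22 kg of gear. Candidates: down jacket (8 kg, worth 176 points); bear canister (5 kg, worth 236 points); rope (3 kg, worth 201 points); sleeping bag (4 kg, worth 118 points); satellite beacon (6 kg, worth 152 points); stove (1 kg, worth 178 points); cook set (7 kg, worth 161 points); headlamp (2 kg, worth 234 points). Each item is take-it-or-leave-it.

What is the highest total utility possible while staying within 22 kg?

Greedy by ratio would take bear canister + rope + sleeping bag + satellite beacon + stove + headlamp: 21 kg used, total 1119.
The 6 kg tied up in satellite beacon is better spent on cook set — total rises to 1128 (22 kg).
Runner-up bear canister + rope + sleeping bag + satellite beacon + stove + headlamp tops out at 1119.

1128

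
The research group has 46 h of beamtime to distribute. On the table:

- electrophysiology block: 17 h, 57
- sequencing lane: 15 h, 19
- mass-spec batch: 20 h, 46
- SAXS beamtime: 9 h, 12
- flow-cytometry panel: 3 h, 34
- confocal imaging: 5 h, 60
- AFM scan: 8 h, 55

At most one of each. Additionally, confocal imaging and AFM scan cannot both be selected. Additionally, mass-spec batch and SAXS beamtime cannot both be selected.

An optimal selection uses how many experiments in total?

The maximum expected citations within 46 h is 197.
electrophysiology block + mass-spec batch + flow-cytometry panel + confocal imaging hits 197 at 45 h.
Any selection reaching 197 contains exactly 4 experiments.

4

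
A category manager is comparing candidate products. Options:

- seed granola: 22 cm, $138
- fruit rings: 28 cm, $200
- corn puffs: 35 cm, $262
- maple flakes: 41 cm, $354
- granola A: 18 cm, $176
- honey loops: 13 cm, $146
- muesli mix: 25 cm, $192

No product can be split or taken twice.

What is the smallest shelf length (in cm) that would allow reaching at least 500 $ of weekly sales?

Need the lightest bundle worth ≥ 500.
Taking maple flakes + honey loops gives 500 (≥ 500) for 54 cm.
Below 54 cm the best achievable stays under 500.

54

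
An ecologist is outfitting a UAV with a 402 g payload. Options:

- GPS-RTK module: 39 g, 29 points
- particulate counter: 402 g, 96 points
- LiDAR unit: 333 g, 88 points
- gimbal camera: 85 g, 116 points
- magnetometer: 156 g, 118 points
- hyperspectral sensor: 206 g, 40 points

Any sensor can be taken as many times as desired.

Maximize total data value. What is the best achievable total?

493

Best packing: GPS-RTK module + 4×gimbal camera — 379 g, 493 total.
No other feasible combination exceeds 493.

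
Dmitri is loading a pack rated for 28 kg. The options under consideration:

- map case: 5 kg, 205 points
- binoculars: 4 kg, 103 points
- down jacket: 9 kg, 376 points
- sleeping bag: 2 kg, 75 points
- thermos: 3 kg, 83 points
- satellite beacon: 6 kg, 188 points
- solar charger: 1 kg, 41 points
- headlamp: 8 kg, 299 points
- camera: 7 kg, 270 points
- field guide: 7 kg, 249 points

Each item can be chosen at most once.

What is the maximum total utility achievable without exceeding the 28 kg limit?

1100

Density check — down jacket 41.78, map case 41.00, solar charger 41.00 are the best per kg.
Taking the top-ratio items first gives map case + down jacket + sleeping bag + thermos + solar charger + camera for 1050 (27 kg).
Replace sleeping bag and thermos and solar charger with field guide: the trade gains 50 net, giving 1100 at 28 kg.
Next best is map case + down jacket + satellite beacon + solar charger + camera at 1080 (28 kg) — short by 20.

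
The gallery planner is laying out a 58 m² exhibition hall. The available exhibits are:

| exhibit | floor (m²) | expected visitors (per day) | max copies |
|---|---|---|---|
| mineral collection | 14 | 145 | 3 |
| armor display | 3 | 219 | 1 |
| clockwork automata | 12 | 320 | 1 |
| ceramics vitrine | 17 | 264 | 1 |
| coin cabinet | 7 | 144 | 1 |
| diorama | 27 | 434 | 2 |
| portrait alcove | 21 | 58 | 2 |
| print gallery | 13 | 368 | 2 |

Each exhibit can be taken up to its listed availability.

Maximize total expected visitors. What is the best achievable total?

Greedy by ratio would take armor display + clockwork automata + coin cabinet + 2×print gallery: 48 m² used, total 1419.
Replace coin cabinet with ceramics vitrine: the trade gains 120 net, giving 1539 at 58 m².
No other feasible combination exceeds 1539.

1539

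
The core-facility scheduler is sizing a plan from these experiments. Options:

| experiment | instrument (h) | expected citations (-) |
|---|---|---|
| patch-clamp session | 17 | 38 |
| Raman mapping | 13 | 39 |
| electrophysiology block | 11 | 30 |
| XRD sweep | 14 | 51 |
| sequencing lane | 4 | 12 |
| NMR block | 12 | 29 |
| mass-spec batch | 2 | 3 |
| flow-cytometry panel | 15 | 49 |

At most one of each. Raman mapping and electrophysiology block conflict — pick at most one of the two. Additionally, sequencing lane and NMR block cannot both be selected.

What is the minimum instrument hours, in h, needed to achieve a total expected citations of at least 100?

Minimise h subject to total expected citations ≥ 100.
Taking XRD sweep + flow-cytometry panel gives 100 (≥ 100) for 29 h.
Any bundle with less than 29 h falls short of 100.

29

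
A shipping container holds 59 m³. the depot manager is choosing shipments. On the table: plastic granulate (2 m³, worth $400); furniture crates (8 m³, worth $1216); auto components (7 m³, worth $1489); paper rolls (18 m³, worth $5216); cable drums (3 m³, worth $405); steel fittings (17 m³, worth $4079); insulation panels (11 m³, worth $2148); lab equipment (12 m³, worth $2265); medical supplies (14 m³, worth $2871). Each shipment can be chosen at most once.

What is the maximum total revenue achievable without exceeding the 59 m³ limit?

14060

Density check — paper rolls 289.78, steel fittings 239.94, auto components 212.71 are the best per m³.
The ratio heuristic lands on plastic granulate + auto components + paper rolls + steel fittings + medical supplies (14055) but leaves 1 m³ idle.
Dropping plastic granulate frees 2 m³; slotting in cable drums (3 m³) lifts the total to 14060 at 59 m³.
An exhaustive check of the 512 subsets confirms 14060.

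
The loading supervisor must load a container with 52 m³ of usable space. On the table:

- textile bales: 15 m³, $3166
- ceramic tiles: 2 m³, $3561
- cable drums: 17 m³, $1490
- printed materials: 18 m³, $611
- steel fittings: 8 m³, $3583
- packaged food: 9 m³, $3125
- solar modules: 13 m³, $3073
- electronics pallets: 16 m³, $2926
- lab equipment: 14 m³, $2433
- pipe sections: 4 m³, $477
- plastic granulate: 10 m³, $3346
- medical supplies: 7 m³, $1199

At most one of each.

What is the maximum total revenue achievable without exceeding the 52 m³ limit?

17980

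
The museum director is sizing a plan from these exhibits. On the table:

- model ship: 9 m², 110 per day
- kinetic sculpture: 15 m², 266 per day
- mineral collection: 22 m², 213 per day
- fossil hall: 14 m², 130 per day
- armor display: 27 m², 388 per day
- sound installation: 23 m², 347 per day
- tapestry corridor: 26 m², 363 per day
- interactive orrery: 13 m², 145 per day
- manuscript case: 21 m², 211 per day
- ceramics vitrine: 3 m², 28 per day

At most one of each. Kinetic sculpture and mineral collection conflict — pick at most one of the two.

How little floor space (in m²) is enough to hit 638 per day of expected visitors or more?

Minimise m² subject to total expected visitors ≥ 638.
Taking kinetic sculpture + sound installation + ceramics vitrine gives 641 (≥ 638) for 41 m².
Below 41 m² the best achievable stays under 638.

41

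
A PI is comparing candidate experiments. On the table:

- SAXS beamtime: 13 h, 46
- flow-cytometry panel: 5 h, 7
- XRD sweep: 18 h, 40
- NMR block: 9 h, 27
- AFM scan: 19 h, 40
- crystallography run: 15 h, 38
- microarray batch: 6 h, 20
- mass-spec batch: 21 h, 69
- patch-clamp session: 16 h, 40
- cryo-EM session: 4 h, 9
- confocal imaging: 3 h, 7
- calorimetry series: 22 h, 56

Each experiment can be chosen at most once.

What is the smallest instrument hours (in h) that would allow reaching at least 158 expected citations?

49

Minimise h subject to total expected citations ≥ 158.
SAXS beamtime + NMR block + microarray batch + mass-spec batch: 162 expected citations at 49 h.
Any bundle with less than 49 h falls short of 158.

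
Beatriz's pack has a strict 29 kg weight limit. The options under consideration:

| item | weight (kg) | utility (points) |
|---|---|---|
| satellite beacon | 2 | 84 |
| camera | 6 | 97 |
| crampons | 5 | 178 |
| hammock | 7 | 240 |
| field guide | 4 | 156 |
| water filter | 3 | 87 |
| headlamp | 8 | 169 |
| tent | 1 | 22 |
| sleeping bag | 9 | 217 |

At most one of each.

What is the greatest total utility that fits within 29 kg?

914

Density check — satellite beacon 42.00, field guide 39.00, crampons 35.60, hammock 34.29 are the best per kg.
Greedy by ratio would take satellite beacon + camera + crampons + hammock + field guide + water filter + tent: 28 kg used, total 864.
The 7 kg tied up in camera and tent is better spent on headlamp — total rises to 914 (29 kg).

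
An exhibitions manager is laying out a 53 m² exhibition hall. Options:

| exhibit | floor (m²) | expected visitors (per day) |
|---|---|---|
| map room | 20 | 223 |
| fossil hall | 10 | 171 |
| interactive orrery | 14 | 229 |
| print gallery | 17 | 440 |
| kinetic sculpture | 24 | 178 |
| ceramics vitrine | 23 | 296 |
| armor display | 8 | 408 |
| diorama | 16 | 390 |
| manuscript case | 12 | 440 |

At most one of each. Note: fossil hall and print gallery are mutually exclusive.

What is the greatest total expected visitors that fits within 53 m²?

The ratio ordering already packs tightly: print gallery + armor display + diorama + manuscript case, 53 m², 1678.
An exhaustive check of the 512 subsets confirms 1678.

1678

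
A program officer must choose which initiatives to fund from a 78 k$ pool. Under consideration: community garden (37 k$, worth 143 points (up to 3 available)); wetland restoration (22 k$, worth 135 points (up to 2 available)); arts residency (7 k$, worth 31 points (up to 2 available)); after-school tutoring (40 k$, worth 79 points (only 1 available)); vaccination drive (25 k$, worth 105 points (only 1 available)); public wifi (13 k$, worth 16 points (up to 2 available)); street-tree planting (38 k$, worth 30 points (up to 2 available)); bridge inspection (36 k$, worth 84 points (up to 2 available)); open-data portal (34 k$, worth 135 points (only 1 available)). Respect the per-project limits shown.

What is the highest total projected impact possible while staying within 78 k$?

406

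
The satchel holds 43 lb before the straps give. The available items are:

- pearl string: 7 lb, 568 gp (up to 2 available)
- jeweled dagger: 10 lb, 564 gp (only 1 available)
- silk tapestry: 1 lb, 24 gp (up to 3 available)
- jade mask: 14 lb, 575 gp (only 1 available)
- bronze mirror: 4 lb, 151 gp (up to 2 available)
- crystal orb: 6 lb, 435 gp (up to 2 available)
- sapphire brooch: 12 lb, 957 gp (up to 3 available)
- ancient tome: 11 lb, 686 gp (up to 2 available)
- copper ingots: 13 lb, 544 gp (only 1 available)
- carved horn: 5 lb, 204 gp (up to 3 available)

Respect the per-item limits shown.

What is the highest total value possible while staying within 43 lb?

By value per lb: pearl string 81.14, sapphire brooch 79.75, crystal orb 72.50 lead.
A density-first pass picks 2×pearl string + 2×sapphire brooch + carved horn — 3254 at 43 lb.
Dropping pearl string and carved horn frees 12 lb; slotting in sapphire brooch (12 lb) lifts the total to 3439 at 43 lb.
That's the maximum — no swap from here does better than 3439.

3439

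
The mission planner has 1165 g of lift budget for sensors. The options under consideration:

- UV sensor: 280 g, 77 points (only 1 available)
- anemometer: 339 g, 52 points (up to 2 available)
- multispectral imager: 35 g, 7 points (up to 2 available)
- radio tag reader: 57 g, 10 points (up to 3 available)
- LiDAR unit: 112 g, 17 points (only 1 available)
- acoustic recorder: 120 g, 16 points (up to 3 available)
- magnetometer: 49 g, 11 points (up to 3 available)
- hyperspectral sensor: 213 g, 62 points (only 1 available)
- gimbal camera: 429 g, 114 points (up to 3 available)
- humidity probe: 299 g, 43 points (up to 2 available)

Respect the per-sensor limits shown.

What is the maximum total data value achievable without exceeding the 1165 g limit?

The ratio heuristic lands on UV sensor + 2×multispectral imager + 3×magnetometer + hyperspectral sensor + gimbal camera (300) but leaves 26 g idle.
The 413 g tied up in UV sensor and multispectral imager and 2×magnetometer is better spent on gimbal camera — total rises to 308 (1155 g).
Every other selection either busts 1165 g or exceeds an availability limit or fails to beat 308.

308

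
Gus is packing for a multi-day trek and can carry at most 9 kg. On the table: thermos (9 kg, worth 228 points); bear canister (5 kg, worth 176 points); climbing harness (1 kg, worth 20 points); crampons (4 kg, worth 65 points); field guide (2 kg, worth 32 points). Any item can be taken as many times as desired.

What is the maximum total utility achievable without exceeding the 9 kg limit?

256

Density check — bear canister 35.20, thermos 25.33, climbing harness 20.00 are the best per kg.
The ratio ordering already packs tightly: bear canister + 4×climbing harness, 9 kg, 256.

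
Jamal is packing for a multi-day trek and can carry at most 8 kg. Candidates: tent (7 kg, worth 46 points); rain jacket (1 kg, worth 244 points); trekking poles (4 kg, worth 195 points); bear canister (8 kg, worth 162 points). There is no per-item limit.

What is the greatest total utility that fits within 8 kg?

1952

Best packing: 8×rain jacket — 8 kg, 1952 total.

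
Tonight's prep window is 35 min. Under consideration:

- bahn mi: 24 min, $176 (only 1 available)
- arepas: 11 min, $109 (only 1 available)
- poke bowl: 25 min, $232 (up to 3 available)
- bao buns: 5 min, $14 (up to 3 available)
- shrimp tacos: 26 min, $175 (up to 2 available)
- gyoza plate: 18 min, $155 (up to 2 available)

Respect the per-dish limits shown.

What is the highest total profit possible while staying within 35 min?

Greedy by ratio would take arepas + bao buns + gyoza plate: 34 min used, total 278.
Dropping bao buns and gyoza plate frees 23 min; slotting in bahn mi (24 min) lifts the total to 285 at 35 min.
Every other selection either busts 35 min or exceeds an availability limit or fails to beat 285.

285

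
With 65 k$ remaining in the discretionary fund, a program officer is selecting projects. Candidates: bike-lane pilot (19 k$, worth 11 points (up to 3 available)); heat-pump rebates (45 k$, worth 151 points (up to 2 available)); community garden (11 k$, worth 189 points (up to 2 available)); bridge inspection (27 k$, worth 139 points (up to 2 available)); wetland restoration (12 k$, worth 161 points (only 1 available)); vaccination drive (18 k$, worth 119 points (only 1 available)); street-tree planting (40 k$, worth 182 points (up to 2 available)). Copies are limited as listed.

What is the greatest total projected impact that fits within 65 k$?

A density-first pass picks 2×community garden + wetland restoration + vaccination drive — 658 at 52 k$.
The 18 k$ tied up in vaccination drive is better spent on bridge inspection — total rises to 678 (61 k$).

678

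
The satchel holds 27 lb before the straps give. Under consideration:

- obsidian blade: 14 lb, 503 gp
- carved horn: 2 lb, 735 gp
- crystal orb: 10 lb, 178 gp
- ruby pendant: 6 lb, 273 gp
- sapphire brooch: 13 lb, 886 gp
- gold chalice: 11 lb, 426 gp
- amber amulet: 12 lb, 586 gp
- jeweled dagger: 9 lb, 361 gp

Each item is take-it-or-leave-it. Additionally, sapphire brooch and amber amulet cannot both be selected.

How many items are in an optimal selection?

3

The maximum value within 27 lb is 2047.
carved horn + sapphire brooch + gold chalice hits 2047 at 26 lb.
Every optimal selection uses 3 items.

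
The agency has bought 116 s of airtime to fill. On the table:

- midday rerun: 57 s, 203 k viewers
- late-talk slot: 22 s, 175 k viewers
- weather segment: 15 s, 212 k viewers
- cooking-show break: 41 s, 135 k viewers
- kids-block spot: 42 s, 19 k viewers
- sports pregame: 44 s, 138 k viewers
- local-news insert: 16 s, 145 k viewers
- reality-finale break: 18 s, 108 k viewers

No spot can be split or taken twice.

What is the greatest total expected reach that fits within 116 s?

778

Greedy by ratio would take late-talk slot + weather segment + cooking-show break + local-news insert + reality-finale break: 112 s used, total 775.
Replace cooking-show break with sports pregame: the trade gains 3 net, giving 778 at 115 s.
That's the maximum — no swap from here does better than 778.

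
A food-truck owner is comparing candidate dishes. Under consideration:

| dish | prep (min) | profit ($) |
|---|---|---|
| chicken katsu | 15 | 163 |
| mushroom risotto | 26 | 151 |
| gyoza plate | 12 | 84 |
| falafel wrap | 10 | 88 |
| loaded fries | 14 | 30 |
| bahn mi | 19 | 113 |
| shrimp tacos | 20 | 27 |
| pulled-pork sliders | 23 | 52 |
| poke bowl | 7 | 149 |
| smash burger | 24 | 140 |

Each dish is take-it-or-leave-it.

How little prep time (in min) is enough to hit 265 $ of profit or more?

22

Minimise min subject to total profit ≥ 265.
chicken katsu + poke bowl: 312 profit at 22 min.
Any bundle with less than 22 min falls short of 265.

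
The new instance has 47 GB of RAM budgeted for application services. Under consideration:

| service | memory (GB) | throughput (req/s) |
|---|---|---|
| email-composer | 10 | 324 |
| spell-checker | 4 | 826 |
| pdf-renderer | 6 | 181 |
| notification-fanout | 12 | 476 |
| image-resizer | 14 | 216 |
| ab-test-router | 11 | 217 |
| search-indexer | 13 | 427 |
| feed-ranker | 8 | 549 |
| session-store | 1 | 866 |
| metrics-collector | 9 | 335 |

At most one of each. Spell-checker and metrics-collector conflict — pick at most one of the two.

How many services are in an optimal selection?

6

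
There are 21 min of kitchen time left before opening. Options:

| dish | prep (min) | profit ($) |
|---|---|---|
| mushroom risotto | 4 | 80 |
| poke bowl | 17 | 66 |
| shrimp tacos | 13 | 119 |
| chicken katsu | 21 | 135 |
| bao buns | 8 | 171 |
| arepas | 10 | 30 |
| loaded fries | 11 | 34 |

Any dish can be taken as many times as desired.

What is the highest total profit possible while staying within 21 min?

Density check — bao buns 21.38, mushroom risotto 20.00, shrimp tacos 9.15 are the best per min.
The ratio ordering already packs tightly: mushroom risotto + 2×bao buns, 20 min, 422.
That's the maximum — no swap from here does better than 422.

422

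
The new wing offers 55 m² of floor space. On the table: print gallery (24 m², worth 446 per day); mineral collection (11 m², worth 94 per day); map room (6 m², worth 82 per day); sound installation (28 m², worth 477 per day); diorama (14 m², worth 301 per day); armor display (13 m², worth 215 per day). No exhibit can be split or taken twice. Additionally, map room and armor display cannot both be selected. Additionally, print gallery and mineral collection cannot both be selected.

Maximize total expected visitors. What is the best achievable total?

993

Taking the top-ratio exhibits first gives print gallery + diorama + armor display for 962 (51 m²).
The 24 m² tied up in print gallery is better spent on sound installation — total rises to 993 (55 m²).
Runner-up print gallery + diorama + armor display tops out at 962.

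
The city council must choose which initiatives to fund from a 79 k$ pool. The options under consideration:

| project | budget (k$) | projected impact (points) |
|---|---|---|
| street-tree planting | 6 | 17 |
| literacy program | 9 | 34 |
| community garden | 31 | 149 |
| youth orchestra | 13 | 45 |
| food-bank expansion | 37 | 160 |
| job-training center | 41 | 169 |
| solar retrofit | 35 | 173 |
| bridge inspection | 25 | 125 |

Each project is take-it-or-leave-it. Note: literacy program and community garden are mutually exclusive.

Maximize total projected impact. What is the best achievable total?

Taking the top-ratio projects first gives street-tree planting + literacy program + solar retrofit + bridge inspection for 349 (75 k$).
Reworking the packing: community garden + youth orchestra + solar retrofit uses 79 k$ and improves the total to 367.

367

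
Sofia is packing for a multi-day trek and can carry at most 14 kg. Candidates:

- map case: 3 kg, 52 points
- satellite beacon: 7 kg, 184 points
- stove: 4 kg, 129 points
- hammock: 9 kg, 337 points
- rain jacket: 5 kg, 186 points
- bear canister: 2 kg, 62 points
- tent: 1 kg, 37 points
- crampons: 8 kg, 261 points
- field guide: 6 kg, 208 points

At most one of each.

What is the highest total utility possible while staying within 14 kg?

523

Density check — hammock 37.44, rain jacket 37.20, tent 37.00, field guide 34.67 are the best per kg.
Best packing: hammock + rain jacket — 14 kg, 523 total.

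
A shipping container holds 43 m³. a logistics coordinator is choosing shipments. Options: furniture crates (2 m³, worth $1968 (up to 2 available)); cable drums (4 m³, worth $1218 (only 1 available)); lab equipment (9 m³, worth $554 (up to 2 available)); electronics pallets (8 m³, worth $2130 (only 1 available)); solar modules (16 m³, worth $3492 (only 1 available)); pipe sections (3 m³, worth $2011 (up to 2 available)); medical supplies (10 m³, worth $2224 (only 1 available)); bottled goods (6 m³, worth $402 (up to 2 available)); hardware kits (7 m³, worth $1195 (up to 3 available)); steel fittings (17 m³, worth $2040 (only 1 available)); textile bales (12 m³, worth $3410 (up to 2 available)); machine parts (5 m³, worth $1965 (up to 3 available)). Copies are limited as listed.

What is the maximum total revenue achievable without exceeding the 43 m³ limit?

Ranking by ratio (revenue/m³): furniture crates 984.00, pipe sections 670.33, machine parts 393.00.
2×furniture crates + cable drums + 2×pipe sections + textile bales + 3×machine parts uses 41 of the 43 m³ and totals 18481.
The spare 2 m³ is too small for any remaining shipment, and no exchange beats 18481.

18481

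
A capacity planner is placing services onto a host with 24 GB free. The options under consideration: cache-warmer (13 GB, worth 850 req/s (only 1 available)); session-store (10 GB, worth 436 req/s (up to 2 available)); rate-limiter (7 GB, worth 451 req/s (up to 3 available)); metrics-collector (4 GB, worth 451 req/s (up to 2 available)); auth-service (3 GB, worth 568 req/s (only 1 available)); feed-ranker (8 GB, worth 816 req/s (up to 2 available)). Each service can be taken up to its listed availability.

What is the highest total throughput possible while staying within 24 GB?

2651

By throughput per GB: auth-service 189.33, metrics-collector 112.75, feed-ranker 102.00, cache-warmer 65.38 lead.
A density-first pass picks 2×metrics-collector + auth-service + feed-ranker — 2286 at 19 GB.
Dropping metrics-collector frees 4 GB; slotting in feed-ranker (8 GB) lifts the total to 2651 at 23 GB.
The spare 1 GB is too small for any remaining service, and no exchange beats 2651.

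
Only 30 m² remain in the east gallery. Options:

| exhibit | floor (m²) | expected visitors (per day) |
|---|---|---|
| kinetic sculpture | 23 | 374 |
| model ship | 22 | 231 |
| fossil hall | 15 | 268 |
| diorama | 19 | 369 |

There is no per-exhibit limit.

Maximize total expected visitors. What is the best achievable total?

536

Taking the top-ratio exhibits first gives diorama for 369 (19 m²).
Replace diorama with 2×fossil hall: the trade gains 167 net, giving 536 at 30 m².
Nothing else within 30 m² beats 536.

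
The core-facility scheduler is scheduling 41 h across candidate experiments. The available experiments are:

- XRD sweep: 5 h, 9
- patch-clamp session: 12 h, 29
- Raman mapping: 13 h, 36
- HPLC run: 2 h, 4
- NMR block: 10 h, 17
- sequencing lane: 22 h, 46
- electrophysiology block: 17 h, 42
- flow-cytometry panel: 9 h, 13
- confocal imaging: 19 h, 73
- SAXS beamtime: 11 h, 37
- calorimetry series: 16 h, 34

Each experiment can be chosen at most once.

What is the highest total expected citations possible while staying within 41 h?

Density check — confocal imaging 3.84, SAXS beamtime 3.36, Raman mapping 2.77 are the best per h.
The ratio heuristic lands on XRD sweep + HPLC run + confocal imaging + SAXS beamtime (123) but leaves 4 h idle.
The 7 h tied up in XRD sweep and HPLC run is better spent on NMR block — total rises to 127 (40 h).

127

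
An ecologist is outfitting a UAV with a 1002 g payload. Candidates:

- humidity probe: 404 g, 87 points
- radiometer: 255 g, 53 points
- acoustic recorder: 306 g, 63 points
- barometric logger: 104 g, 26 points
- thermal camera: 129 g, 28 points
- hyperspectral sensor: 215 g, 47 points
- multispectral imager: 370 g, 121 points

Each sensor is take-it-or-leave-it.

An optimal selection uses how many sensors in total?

4

Best achievable data value is 257.
For example acoustic recorder + barometric logger + hyperspectral sensor + multispectral imager achieves it, using 995 g.
Every optimal selection uses 4 sensors.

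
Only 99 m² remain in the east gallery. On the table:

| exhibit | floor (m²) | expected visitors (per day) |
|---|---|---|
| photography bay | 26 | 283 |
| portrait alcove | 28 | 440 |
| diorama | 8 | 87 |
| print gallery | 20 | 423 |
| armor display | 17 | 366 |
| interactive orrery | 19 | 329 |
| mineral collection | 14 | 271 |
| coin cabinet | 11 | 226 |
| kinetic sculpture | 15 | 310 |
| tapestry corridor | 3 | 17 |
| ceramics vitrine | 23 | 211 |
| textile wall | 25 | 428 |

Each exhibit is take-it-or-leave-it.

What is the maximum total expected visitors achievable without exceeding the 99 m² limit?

1942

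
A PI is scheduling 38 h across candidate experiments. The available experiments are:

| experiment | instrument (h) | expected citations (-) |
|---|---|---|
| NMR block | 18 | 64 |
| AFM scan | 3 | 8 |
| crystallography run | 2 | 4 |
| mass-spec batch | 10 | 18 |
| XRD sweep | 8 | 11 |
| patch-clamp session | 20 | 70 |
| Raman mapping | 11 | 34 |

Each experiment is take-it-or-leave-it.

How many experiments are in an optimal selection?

2

Best achievable expected citations is 134.
NMR block + patch-clamp session hits 134 at 38 h.
All optima have 2 experiments.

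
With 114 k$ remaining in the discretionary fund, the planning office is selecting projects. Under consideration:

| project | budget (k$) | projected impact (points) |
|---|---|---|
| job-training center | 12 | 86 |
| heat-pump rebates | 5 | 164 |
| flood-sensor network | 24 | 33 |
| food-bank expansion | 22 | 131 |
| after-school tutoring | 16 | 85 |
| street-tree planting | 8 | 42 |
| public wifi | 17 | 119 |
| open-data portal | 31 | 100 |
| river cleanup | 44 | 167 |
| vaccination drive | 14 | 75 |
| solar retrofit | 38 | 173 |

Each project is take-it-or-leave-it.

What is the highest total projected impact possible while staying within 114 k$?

758

The ratio heuristic lands on job-training center + heat-pump rebates + food-bank expansion + after-school tutoring + street-tree planting + public wifi + vaccination drive (702) but leaves 20 k$ idle.
Dropping street-tree planting and vaccination drive frees 22 k$; slotting in solar retrofit (38 k$) lifts the total to 758 at 110 k$.
Runner-up job-training center + heat-pump rebates + food-bank expansion + public wifi + vaccination drive + solar retrofit tops out at 748.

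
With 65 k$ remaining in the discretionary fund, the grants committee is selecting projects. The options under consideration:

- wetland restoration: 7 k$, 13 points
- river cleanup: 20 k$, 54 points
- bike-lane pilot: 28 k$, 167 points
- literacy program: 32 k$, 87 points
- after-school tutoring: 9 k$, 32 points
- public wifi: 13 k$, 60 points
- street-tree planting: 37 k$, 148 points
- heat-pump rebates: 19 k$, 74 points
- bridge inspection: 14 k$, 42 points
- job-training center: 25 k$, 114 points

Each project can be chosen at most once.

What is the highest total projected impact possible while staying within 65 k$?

Ranking by ratio (projected impact/k$): bike-lane pilot 5.96, public wifi 4.62, job-training center 4.56, street-tree planting 4.00.
Filling by ratio: bike-lane pilot + public wifi + heat-pump rebates for 301, with 5 k$ left unused.
The 32 k$ tied up in public wifi and heat-pump rebates is better spent on street-tree planting — total rises to 315 (65 k$).
That's the maximum — no swap from here does better than 315.

315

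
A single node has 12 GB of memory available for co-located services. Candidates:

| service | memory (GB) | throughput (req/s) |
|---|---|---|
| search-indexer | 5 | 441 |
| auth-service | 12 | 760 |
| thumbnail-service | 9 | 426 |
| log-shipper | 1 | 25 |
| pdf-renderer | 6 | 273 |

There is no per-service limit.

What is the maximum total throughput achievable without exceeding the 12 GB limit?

932

Best packing: 2×search-indexer + 2×log-shipper — 12 GB, 932 total.
Every other selection either busts 12 GB or fails to beat 932.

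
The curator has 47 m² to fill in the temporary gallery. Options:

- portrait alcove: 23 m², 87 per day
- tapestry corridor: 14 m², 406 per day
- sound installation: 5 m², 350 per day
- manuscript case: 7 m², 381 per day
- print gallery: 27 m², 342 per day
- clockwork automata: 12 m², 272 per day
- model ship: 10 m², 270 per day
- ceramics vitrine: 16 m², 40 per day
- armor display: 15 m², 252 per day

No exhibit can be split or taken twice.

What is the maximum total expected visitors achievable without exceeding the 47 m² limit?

Taking the top-ratio exhibits first gives tapestry corridor + sound installation + manuscript case + model ship for 1407 (36 m²).
The 10 m² tied up in model ship is better spent on clockwork automata — total rises to 1409 (38 m²).

1409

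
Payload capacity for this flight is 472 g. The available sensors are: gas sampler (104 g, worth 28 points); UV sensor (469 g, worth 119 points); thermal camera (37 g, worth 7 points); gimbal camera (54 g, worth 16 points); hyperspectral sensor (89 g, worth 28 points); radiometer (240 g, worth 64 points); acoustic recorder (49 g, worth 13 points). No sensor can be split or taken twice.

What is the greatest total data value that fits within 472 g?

Density check — hyperspectral sensor 0.31, gimbal camera 0.30, gas sampler 0.27, radiometer 0.27 are the best per g.
The ratio heuristic lands on gas sampler + thermal camera + gimbal camera + hyperspectral sensor + acoustic recorder (92) but leaves 139 g idle.
The 104 g tied up in gas sampler is better spent on radiometer — total rises to 128 (469 g).
No other feasible combination exceeds 128.

128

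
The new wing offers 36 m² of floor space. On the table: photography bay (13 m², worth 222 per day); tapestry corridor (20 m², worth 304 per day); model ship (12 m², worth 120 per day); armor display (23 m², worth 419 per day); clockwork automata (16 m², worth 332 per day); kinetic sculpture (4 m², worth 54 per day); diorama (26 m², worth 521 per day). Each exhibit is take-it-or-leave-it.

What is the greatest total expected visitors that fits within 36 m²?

Greedy by ratio would take photography bay + clockwork automata + kinetic sculpture: 33 m² used, total 608.
The 20 m² tied up in clockwork automata and kinetic sculpture is better spent on armor display — total rises to 641 (36 m²).
Next best is tapestry corridor + clockwork automata at 636 (36 m²) — short by 5.

641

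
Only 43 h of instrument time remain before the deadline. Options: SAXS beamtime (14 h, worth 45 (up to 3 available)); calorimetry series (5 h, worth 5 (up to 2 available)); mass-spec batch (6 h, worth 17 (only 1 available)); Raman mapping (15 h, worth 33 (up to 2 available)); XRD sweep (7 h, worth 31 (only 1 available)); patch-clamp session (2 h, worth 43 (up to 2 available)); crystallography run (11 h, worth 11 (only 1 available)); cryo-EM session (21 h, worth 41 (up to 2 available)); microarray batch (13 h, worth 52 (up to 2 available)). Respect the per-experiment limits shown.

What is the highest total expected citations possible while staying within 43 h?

238

By expected citations per h: patch-clamp session 21.50, XRD sweep 4.43, microarray batch 4.00, SAXS beamtime 3.21 lead.
The ratio ordering already packs tightly: mass-spec batch + XRD sweep + 2×patch-clamp session + 2×microarray batch, 43 h, 238.
Nothing else within 43 h beats 238.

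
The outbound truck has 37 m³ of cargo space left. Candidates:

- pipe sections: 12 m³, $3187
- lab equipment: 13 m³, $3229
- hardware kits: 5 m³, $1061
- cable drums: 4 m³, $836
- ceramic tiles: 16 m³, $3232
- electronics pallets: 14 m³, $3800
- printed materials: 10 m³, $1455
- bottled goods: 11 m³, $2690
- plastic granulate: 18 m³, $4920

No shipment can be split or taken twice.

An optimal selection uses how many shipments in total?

Best achievable revenue is 9781.
hardware kits + electronics pallets + plastic granulate hits 9781 at 37 m³.
Every optimal selection uses 3 shipments.

3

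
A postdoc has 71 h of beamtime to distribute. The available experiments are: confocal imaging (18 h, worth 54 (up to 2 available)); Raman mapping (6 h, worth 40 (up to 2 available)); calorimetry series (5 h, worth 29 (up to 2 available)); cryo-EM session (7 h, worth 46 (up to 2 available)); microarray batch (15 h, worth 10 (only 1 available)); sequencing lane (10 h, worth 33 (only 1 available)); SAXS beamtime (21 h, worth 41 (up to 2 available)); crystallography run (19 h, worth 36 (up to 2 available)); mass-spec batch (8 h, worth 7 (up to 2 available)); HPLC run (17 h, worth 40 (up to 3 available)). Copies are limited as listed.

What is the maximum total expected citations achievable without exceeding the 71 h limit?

324

Density check — Raman mapping 6.67, cryo-EM session 6.57, calorimetry series 5.80 are the best per h.
The ratio heuristic lands on confocal imaging + 2×Raman mapping + 2×calorimetry series + 2×cryo-EM session + sequencing lane (317) but leaves 7 h idle.
Replace sequencing lane with HPLC run: the trade gains 7 net, giving 324 at 71 h.
That's the maximum — no swap from here does better than 324.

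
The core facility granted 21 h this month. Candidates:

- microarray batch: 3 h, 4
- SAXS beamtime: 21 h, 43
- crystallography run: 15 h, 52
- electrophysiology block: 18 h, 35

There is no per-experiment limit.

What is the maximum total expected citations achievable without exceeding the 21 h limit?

60

The ratio ordering already packs tightly: 2×microarray batch + crystallography run, 21 h, 60.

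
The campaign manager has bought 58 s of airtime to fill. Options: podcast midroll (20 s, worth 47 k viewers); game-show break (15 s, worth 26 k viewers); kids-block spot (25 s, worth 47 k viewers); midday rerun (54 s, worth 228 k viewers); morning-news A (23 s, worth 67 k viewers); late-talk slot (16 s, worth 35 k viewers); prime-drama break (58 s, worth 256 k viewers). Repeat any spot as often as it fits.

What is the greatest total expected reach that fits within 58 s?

256

Taking prime-drama break: 58 s used, 256 in expected reach.
Nothing else within 58 s beats 256.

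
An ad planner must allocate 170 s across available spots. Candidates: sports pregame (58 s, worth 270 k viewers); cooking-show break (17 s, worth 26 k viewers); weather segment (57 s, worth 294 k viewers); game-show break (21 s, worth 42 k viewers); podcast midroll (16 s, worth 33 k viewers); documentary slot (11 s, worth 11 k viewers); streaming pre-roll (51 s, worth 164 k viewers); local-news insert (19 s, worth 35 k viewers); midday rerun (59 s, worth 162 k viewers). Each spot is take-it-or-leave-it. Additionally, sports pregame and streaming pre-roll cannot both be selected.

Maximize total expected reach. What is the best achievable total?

665

Taking sports pregame + cooking-show break + weather segment + game-show break + podcast midroll: 169 s used, 665 in expected reach.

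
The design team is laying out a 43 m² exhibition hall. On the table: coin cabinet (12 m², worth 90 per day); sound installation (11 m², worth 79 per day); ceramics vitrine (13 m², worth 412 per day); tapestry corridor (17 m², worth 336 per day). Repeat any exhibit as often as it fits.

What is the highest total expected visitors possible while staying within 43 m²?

1236

The ratio ordering already packs tightly: 3×ceramics vitrine, 39 m², 1236.
No other feasible combination exceeds 1236.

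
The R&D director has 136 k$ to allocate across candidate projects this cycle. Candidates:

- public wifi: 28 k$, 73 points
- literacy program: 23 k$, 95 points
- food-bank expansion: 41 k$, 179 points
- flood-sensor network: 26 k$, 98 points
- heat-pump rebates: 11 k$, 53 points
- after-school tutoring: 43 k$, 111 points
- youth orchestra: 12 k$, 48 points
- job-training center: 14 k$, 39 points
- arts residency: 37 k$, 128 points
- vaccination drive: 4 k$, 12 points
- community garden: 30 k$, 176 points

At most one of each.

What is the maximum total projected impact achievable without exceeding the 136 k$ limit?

Density check — community garden 5.87, heat-pump rebates 4.82, food-bank expansion 4.37 are the best per k$.
The ratio heuristic lands on literacy program + food-bank expansion + heat-pump rebates + youth orchestra + job-training center + vaccination drive + community garden (602) but leaves 1 k$ idle.
Replace youth orchestra and job-training center with flood-sensor network: the trade gains 11 net, giving 613 at 135 k$.
The closest alternative, literacy program + food-bank expansion + flood-sensor network + youth orchestra + vaccination drive + community garden, reaches only 608.

613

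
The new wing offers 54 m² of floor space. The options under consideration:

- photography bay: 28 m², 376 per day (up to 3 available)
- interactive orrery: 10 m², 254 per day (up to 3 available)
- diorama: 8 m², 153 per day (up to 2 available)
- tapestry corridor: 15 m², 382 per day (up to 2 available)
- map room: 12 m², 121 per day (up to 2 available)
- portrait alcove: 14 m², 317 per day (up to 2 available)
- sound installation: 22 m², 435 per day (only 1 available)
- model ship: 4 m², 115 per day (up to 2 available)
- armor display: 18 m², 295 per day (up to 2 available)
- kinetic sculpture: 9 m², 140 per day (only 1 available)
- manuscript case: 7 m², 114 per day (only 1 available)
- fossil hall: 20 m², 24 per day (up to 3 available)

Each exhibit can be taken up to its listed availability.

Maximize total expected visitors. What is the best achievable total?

Taking the top-ratio exhibits first gives interactive orrery + 2×tapestry corridor + 2×model ship for 1248 (48 m²).
The 4 m² tied up in model ship is better spent on interactive orrery — total rises to 1387 (54 m²).
Nothing else within 54 m² beats 1387.

1387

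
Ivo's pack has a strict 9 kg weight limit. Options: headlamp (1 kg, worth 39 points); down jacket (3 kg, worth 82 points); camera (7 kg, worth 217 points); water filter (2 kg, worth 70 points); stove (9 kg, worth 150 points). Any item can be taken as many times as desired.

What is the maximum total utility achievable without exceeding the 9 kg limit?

351

By utility per kg: headlamp 39.00, water filter 35.00, camera 31.00 lead.
Best packing: 9×headlamp — 9 kg, 351 total.
That's the maximum — no swap from here does better than 351.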